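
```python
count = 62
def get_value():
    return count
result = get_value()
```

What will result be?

Step 1: count = 62 is defined in the global scope.
Step 2: get_value() looks up count. No local count exists, so Python checks the global scope via LEGB rule and finds count = 62.
Step 3: result = 62

The answer is 62.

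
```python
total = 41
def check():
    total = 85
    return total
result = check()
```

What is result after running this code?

Step 1: Global total = 41.
Step 2: check() creates local total = 85, shadowing the global.
Step 3: Returns local total = 85. result = 85

The answer is 85.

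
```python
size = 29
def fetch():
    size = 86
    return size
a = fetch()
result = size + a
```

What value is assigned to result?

Step 1: Global size = 29. fetch() returns local size = 86.
Step 2: a = 86. Global size still = 29.
Step 3: result = 29 + 86 = 115

The answer is 115.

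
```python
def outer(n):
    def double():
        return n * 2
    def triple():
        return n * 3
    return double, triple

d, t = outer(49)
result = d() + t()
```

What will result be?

Step 1: Both closures capture the same n = 49.
Step 2: d() = 49 * 2 = 98, t() = 49 * 3 = 147.
Step 3: result = 98 + 147 = 245

The answer is 245.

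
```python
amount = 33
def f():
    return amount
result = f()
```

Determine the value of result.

Step 1: amount = 33 is defined in the global scope.
Step 2: f() looks up amount. No local amount exists, so Python checks the global scope via LEGB rule and finds amount = 33.
Step 3: result = 33

The answer is 33.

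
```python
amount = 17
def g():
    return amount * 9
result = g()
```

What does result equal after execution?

Step 1: amount = 17 is defined globally.
Step 2: g() looks up amount from global scope = 17, then computes 17 * 9 = 153.
Step 3: result = 153

The answer is 153.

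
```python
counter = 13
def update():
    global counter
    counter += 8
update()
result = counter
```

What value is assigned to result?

Step 1: counter = 13 globally.
Step 2: update() modifies global counter: counter += 8 = 21.
Step 3: result = 21

The answer is 21.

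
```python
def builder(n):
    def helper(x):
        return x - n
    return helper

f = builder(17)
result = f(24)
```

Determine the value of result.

Step 1: builder(17) creates a closure capturing n = 17.
Step 2: f(24) computes 24 - 17 = 7.
Step 3: result = 7

The answer is 7.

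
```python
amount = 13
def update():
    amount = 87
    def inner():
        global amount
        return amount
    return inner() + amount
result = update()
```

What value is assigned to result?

Step 1: Global amount = 13. update() shadows with local amount = 87.
Step 2: inner() uses global keyword, so inner() returns global amount = 13.
Step 3: update() returns 13 + 87 = 100

The answer is 100.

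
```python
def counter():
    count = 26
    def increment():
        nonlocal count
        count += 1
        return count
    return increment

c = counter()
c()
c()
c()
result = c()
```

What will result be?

Step 1: counter() creates closure with count = 26.
Step 2: Each c() call increments count via nonlocal. After 4 calls: 26 + 4 = 30.
Step 3: result = 30

The answer is 30.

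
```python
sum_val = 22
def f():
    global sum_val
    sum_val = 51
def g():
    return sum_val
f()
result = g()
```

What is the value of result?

Step 1: sum_val = 22.
Step 2: f() sets global sum_val = 51.
Step 3: g() reads global sum_val = 51. result = 51

The answer is 51.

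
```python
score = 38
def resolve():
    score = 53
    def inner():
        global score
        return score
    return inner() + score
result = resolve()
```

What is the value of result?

Step 1: Global score = 38. resolve() shadows with local score = 53.
Step 2: inner() uses global keyword, so inner() returns global score = 38.
Step 3: resolve() returns 38 + 53 = 91

The answer is 91.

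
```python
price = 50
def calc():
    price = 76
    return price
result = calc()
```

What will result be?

Step 1: Global price = 50.
Step 2: calc() creates local price = 76, shadowing the global.
Step 3: Returns local price = 76. result = 76

The answer is 76.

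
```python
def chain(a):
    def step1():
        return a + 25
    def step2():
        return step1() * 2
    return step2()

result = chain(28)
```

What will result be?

Step 1: chain(28) captures a = 28.
Step 2: step2() calls step1() which returns 28 + 25 = 53.
Step 3: step2() returns 53 * 2 = 106

The answer is 106.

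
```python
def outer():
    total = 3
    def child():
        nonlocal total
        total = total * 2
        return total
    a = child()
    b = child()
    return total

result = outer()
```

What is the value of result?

Step 1: total starts at 3.
Step 2: First child(): total = 3 * 2 = 6.
Step 3: Second child(): total = 6 * 2 = 12.
Step 4: result = 12

The answer is 12.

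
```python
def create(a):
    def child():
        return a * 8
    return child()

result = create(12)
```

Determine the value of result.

Step 1: create(12) binds parameter a = 12.
Step 2: child() accesses a = 12 from enclosing scope.
Step 3: result = 12 * 8 = 96

The answer is 96.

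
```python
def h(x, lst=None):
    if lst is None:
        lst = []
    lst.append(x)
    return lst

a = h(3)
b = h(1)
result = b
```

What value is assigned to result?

Step 1: None default with guard creates a NEW list each call.
Step 2: a = [3] (fresh list). b = [1] (another fresh list).
Step 3: result = [1] (this is the fix for mutable default)

The answer is [1].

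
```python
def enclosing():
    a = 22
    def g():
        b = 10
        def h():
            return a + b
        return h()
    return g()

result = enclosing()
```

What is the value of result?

Step 1: enclosing() defines a = 22. g() defines b = 10.
Step 2: h() accesses both from enclosing scopes: a = 22, b = 10.
Step 3: result = 22 + 10 = 32

The answer is 32.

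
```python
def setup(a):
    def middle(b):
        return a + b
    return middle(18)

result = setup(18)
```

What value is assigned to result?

Step 1: setup(18) passes a = 18.
Step 2: middle(18) has b = 18, reads a = 18 from enclosing.
Step 3: result = 18 + 18 = 36

The answer is 36.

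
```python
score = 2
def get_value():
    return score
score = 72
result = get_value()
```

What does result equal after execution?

Step 1: score is first set to 2, then reassigned to 72.
Step 2: get_value() is called after the reassignment, so it looks up the current global score = 72.
Step 3: result = 72

The answer is 72.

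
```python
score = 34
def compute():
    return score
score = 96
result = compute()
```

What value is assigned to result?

Step 1: score is first set to 34, then reassigned to 96.
Step 2: compute() is called after the reassignment, so it looks up the current global score = 96.
Step 3: result = 96

The answer is 96.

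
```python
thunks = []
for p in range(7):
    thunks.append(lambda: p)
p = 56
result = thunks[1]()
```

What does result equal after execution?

Step 1: Lambdas capture the variable p by reference, not by value.
Step 2: After the loop, p is reassigned to 56.
Step 3: thunks[1]() looks up the current p = 56. result = 56

The answer is 56.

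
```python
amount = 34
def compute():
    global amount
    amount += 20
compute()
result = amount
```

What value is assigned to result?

Step 1: amount = 34 globally.
Step 2: compute() modifies global amount: amount += 20 = 54.
Step 3: result = 54

The answer is 54.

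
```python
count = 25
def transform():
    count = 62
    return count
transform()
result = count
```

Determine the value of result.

Step 1: Global count = 25.
Step 2: transform() creates local count = 62 (shadow, not modification).
Step 3: After transform() returns, global count is unchanged. result = 25

The answer is 25.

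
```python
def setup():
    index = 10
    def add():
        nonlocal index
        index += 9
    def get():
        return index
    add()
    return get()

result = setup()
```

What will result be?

Step 1: index = 10. add() modifies it via nonlocal, get() reads it.
Step 2: add() makes index = 10 + 9 = 19.
Step 3: get() returns 19. result = 19

The answer is 19.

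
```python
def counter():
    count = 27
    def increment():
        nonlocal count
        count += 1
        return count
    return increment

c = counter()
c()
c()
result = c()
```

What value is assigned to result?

Step 1: counter() creates closure with count = 27.
Step 2: Each c() call increments count via nonlocal. After 3 calls: 27 + 3 = 30.
Step 3: result = 30

The answer is 30.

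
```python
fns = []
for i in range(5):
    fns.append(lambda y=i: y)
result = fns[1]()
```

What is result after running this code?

Step 1: Default argument y=i captures i's value at each iteration.
Step 2: fns[1] captured y = 1 when i was 1.
Step 3: result = 1

The answer is 1.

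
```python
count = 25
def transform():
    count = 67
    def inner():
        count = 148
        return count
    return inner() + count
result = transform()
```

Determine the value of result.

Step 1: transform() has local count = 67. inner() has local count = 148.
Step 2: inner() returns its local count = 148.
Step 3: transform() returns 148 + its own count (67) = 215

The answer is 215.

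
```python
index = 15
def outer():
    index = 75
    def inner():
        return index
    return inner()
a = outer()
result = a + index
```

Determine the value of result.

Step 1: outer() has local index = 75. inner() reads from enclosing.
Step 2: outer() returns 75. Global index = 15 unchanged.
Step 3: result = 75 + 15 = 90

The answer is 90.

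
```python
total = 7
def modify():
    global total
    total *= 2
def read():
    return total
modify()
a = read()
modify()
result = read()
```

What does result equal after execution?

Step 1: total = 7.
Step 2: First modify(): total = 7 * 2 = 14.
Step 3: Second modify(): total = 14 * 2 = 28.
Step 4: read() returns 28

The answer is 28.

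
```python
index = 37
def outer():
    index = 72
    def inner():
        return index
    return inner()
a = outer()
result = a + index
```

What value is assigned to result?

Step 1: outer() has local index = 72. inner() reads from enclosing.
Step 2: outer() returns 72. Global index = 37 unchanged.
Step 3: result = 72 + 37 = 109

The answer is 109.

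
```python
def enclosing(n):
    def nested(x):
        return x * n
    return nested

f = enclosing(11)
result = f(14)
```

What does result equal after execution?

Step 1: enclosing(11) creates a closure capturing n = 11.
Step 2: f(14) computes 14 * 11 = 154.
Step 3: result = 154

The answer is 154.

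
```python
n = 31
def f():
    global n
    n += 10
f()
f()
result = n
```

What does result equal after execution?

Step 1: n = 31.
Step 2: First f(): n = 31 + 10 = 41.
Step 3: Second f(): n = 41 + 10 = 51. result = 51

The answer is 51.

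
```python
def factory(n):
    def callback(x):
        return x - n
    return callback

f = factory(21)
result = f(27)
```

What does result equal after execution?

Step 1: factory(21) creates a closure capturing n = 21.
Step 2: f(27) computes 27 - 21 = 6.
Step 3: result = 6

The answer is 6.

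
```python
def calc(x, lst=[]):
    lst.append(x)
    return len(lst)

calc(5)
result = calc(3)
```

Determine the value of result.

Step 1: Mutable default list persists between calls.
Step 2: First call: lst = [5], len = 1. Second call: lst = [5, 3], len = 2.
Step 3: result = 2

The answer is 2.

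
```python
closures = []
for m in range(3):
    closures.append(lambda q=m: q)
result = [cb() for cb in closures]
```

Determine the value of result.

Step 1: Default arg q=m captures m at each iteration.
Step 2: Each lambda has its own default: 0, 1, ..., 2.
Step 3: result = [0, 1, 2]

The answer is [0, 1, 2].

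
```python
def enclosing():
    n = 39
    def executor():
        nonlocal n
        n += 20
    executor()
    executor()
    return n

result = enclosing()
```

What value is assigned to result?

Step 1: n starts at 39.
Step 2: executor() is called 2 times, each adding 20.
Step 3: n = 39 + 20 * 2 = 79

The answer is 79.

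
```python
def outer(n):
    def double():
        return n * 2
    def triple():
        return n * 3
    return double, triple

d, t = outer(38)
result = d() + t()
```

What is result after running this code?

Step 1: Both closures capture the same n = 38.
Step 2: d() = 38 * 2 = 76, t() = 38 * 3 = 114.
Step 3: result = 76 + 114 = 190

The answer is 190.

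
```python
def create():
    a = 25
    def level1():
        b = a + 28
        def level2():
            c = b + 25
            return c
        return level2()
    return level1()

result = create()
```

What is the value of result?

Step 1: a = 25. b = a + 28 = 53.
Step 2: c = b + 25 = 53 + 25 = 78.
Step 3: result = 78

The answer is 78.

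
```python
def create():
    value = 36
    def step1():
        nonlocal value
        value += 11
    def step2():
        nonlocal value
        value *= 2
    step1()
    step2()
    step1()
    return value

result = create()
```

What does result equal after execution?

Step 1: value = 36.
Step 2: step1(): value = 36 + 11 = 47.
Step 3: step2(): value = 47 * 2 = 94.
Step 4: step1(): value = 94 + 11 = 105. result = 105

The answer is 105.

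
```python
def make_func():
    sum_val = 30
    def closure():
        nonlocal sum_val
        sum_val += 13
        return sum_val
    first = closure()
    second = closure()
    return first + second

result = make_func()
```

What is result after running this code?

Step 1: sum_val starts at 30.
Step 2: First call: sum_val = 30 + 13 = 43, returns 43.
Step 3: Second call: sum_val = 43 + 13 = 56, returns 56.
Step 4: result = 43 + 56 = 99

The answer is 99.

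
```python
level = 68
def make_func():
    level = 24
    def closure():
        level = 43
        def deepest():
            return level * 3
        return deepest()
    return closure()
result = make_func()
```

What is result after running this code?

Step 1: deepest() looks up level through LEGB: not local, finds level = 43 in enclosing closure().
Step 2: Returns 43 * 3 = 129.
Step 3: result = 129

The answer is 129.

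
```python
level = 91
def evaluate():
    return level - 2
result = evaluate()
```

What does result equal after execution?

Step 1: level = 91 is defined globally.
Step 2: evaluate() looks up level from global scope = 91, then computes 91 - 2 = 89.
Step 3: result = 89

The answer is 89.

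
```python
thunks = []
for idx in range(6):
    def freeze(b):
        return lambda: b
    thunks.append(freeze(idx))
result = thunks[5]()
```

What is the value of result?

Step 1: freeze(idx) creates a new scope capturing b = idx at call time.
Step 2: thunks[5] = freeze(5), so its lambda captures b = 5.
Step 3: result = 5 (closure factory fixes late binding)

The answer is 5.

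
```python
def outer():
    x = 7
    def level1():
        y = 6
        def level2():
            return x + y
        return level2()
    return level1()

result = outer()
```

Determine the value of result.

Step 1: x = 7 in outer. y = 6 in level1.
Step 2: level2() reads x = 7 and y = 6 from enclosing scopes.
Step 3: result = 7 + 6 = 13

The answer is 13.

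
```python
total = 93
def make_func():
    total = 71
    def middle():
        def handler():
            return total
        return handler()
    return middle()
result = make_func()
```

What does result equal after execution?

Step 1: make_func() defines total = 71. middle() and handler() have no local total.
Step 2: handler() checks local (none), enclosing middle() (none), enclosing make_func() and finds total = 71.
Step 3: result = 71

The answer is 71.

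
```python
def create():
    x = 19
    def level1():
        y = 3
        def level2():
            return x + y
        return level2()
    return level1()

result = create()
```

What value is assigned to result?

Step 1: x = 19 in create. y = 3 in level1.
Step 2: level2() reads x = 19 and y = 3 from enclosing scopes.
Step 3: result = 19 + 3 = 22

The answer is 22.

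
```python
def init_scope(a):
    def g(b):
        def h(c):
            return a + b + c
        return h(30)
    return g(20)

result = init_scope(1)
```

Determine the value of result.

Step 1: a = 1, b = 20, c = 30 across three nested scopes.
Step 2: h() accesses all three via LEGB rule.
Step 3: result = 1 + 20 + 30 = 51

The answer is 51.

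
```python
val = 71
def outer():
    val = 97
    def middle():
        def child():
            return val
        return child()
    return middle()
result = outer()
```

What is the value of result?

Step 1: outer() defines val = 97. middle() and child() have no local val.
Step 2: child() checks local (none), enclosing middle() (none), enclosing outer() and finds val = 97.
Step 3: result = 97

The answer is 97.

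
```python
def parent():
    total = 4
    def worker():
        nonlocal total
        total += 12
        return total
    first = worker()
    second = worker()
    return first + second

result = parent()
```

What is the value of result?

Step 1: total starts at 4.
Step 2: First call: total = 4 + 12 = 16, returns 16.
Step 3: Second call: total = 16 + 12 = 28, returns 28.
Step 4: result = 16 + 28 = 44

The answer is 44.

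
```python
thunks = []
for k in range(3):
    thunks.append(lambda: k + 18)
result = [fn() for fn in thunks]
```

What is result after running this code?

Step 1: All lambdas capture k by reference. After the loop, k = 2.
Step 2: Each call returns 2 + 18 = 20.
Step 3: result = [20, 20, 20]

The answer is [20, 20, 20].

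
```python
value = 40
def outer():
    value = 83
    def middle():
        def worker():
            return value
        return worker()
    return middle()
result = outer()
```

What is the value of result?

Step 1: outer() defines value = 83. middle() and worker() have no local value.
Step 2: worker() checks local (none), enclosing middle() (none), enclosing outer() and finds value = 83.
Step 3: result = 83

The answer is 83.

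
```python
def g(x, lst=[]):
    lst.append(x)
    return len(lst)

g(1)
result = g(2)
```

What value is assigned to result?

Step 1: Mutable default list persists between calls.
Step 2: First call: lst = [1], len = 1. Second call: lst = [1, 2], len = 2.
Step 3: result = 2

The answer is 2.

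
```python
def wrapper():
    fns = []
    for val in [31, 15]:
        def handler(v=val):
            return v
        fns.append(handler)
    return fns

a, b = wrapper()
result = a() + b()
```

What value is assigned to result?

Step 1: Default argument v=val captures val at each iteration.
Step 2: a() returns 31 (captured at first iteration), b() returns 15 (captured at second).
Step 3: result = 31 + 15 = 46

The answer is 46.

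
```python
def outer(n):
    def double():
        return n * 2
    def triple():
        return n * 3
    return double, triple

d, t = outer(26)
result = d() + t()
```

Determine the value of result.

Step 1: Both closures capture the same n = 26.
Step 2: d() = 26 * 2 = 52, t() = 26 * 3 = 78.
Step 3: result = 52 + 78 = 130

The answer is 130.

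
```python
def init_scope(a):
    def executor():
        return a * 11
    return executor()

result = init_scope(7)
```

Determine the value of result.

Step 1: init_scope(7) binds parameter a = 7.
Step 2: executor() accesses a = 7 from enclosing scope.
Step 3: result = 7 * 11 = 77

The answer is 77.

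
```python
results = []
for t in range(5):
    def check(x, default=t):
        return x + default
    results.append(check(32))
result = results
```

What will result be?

Step 1: Default argument default=t is evaluated at function definition time.
Step 2: Each iteration creates check with default = current t value.
Step 3: check(32) returns 32 + default. results = [32, 33, 34, 35, 36]

The answer is [32, 33, 34, 35, 36].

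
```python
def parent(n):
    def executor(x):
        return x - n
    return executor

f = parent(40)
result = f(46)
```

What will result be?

Step 1: parent(40) creates a closure capturing n = 40.
Step 2: f(46) computes 46 - 40 = 6.
Step 3: result = 6

The answer is 6.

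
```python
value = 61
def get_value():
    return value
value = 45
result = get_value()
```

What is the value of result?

Step 1: value is first set to 61, then reassigned to 45.
Step 2: get_value() is called after the reassignment, so it looks up the current global value = 45.
Step 3: result = 45

The answer is 45.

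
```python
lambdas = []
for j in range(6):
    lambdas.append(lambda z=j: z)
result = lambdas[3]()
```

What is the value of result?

Step 1: Default argument z=j captures j's value at each iteration.
Step 2: lambdas[3] captured z = 3 when j was 3.
Step 3: result = 3

The answer is 3.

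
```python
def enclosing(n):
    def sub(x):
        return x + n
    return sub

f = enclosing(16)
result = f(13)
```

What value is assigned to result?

Step 1: enclosing(16) creates a closure that captures n = 16.
Step 2: f(13) calls the closure with x = 13, returning 13 + 16 = 29.
Step 3: result = 29

The answer is 29.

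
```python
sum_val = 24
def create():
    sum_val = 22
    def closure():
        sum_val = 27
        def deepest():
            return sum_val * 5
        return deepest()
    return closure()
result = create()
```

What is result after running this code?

Step 1: deepest() looks up sum_val through LEGB: not local, finds sum_val = 27 in enclosing closure().
Step 2: Returns 27 * 5 = 135.
Step 3: result = 135

The answer is 135.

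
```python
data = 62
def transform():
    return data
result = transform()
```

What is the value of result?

Step 1: data = 62 is defined in the global scope.
Step 2: transform() looks up data. No local data exists, so Python checks the global scope via LEGB rule and finds data = 62.
Step 3: result = 62

The answer is 62.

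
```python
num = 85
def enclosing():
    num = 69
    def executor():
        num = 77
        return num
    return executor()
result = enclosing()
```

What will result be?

Step 1: Three scopes define num: global (85), enclosing (69), executor (77).
Step 2: executor() has its own local num = 77, which shadows both enclosing and global.
Step 3: result = 77 (local wins in LEGB)

The answer is 77.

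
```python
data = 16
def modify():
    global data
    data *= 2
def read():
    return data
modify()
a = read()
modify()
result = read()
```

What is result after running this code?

Step 1: data = 16.
Step 2: First modify(): data = 16 * 2 = 32.
Step 3: Second modify(): data = 32 * 2 = 64.
Step 4: read() returns 64

The answer is 64.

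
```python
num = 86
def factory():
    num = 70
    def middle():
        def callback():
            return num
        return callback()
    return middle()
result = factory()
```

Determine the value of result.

Step 1: factory() defines num = 70. middle() and callback() have no local num.
Step 2: callback() checks local (none), enclosing middle() (none), enclosing factory() and finds num = 70.
Step 3: result = 70

The answer is 70.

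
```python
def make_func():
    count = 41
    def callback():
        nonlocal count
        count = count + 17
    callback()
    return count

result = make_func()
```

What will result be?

Step 1: make_func() sets count = 41.
Step 2: callback() uses nonlocal to modify count in make_func's scope: count = 41 + 17 = 58.
Step 3: make_func() returns the modified count = 58

The answer is 58.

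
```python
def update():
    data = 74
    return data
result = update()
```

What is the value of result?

Step 1: update() defines data = 74 in its local scope.
Step 2: return data finds the local variable data = 74.
Step 3: result = 74

The answer is 74.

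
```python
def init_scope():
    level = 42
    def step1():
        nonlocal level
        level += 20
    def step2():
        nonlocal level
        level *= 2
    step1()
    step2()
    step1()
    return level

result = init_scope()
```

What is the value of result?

Step 1: level = 42.
Step 2: step1(): level = 42 + 20 = 62.
Step 3: step2(): level = 62 * 2 = 124.
Step 4: step1(): level = 124 + 20 = 144. result = 144

The answer is 144.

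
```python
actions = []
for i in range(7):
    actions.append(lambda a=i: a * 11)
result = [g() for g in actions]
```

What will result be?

Step 1: Default arg a=i captures i at each iteration.
Step 2: actions[k] has a defaulting to k, returns k * 11.
Step 3: result = [0, 11, 22, 33, 44, 55, 66]

The answer is [0, 11, 22, 33, 44, 55, 66].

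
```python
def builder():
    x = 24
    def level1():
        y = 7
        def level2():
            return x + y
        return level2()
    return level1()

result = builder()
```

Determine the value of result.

Step 1: x = 24 in builder. y = 7 in level1.
Step 2: level2() reads x = 24 and y = 7 from enclosing scopes.
Step 3: result = 24 + 7 = 31

The answer is 31.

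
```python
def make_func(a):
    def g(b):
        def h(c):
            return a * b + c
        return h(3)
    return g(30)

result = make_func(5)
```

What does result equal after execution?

Step 1: a = 5, b = 30, c = 3.
Step 2: h() computes a * b + c = 5 * 30 + 3 = 153.
Step 3: result = 153

The answer is 153.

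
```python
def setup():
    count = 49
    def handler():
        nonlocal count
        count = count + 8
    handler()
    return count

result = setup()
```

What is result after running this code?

Step 1: setup() sets count = 49.
Step 2: handler() uses nonlocal to modify count in setup's scope: count = 49 + 8 = 57.
Step 3: setup() returns the modified count = 57

The answer is 57.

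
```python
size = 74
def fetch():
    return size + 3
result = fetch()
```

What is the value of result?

Step 1: size = 74 is defined globally.
Step 2: fetch() looks up size from global scope = 74, then computes 74 + 3 = 77.
Step 3: result = 77

The answer is 77.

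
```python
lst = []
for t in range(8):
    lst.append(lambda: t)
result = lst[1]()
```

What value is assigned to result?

Step 1: The loop creates 8 lambdas, all referencing the same variable t.
Step 2: After the loop, t = 7 (final value).
Step 3: lst[1]() looks up t at call time and finds 7. This is the late binding gotcha. result = 7

The answer is 7.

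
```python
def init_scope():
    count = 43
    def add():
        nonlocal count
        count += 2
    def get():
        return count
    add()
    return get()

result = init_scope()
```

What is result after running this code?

Step 1: count = 43. add() modifies it via nonlocal, get() reads it.
Step 2: add() makes count = 43 + 2 = 45.
Step 3: get() returns 45. result = 45

The answer is 45.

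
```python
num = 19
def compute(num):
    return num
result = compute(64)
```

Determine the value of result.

Step 1: Global num = 19.
Step 2: compute(64) takes parameter num = 64, which shadows the global.
Step 3: result = 64

The answer is 64.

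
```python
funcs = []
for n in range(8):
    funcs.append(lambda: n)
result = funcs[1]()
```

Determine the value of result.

Step 1: The loop creates 8 lambdas, all referencing the same variable n.
Step 2: After the loop, n = 7 (final value).
Step 3: funcs[1]() looks up n at call time and finds 7. This is the late binding gotcha. result = 7

The answer is 7.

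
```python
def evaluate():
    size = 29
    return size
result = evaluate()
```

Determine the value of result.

Step 1: evaluate() defines size = 29 in its local scope.
Step 2: return size finds the local variable size = 29.
Step 3: result = 29

The answer is 29.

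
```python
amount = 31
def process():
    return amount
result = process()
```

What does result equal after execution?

Step 1: amount = 31 is defined in the global scope.
Step 2: process() looks up amount. No local amount exists, so Python checks the global scope via LEGB rule and finds amount = 31.
Step 3: result = 31

The answer is 31.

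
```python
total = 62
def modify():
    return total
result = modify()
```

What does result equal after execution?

Step 1: total = 62 is defined in the global scope.
Step 2: modify() looks up total. No local total exists, so Python checks the global scope via LEGB rule and finds total = 62.
Step 3: result = 62

The answer is 62.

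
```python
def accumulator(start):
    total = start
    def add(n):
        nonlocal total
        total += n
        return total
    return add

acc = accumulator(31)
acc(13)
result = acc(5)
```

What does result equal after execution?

Step 1: accumulator(31) creates closure with total = 31.
Step 2: First acc(13): total = 31 + 13 = 44.
Step 3: Second acc(5): total = 44 + 5 = 49. result = 49

The answer is 49.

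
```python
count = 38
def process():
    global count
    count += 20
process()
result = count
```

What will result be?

Step 1: count = 38 globally.
Step 2: process() modifies global count: count += 20 = 58.
Step 3: result = 58

The answer is 58.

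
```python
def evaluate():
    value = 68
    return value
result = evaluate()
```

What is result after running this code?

Step 1: evaluate() defines value = 68 in its local scope.
Step 2: return value finds the local variable value = 68.
Step 3: result = 68

The answer is 68.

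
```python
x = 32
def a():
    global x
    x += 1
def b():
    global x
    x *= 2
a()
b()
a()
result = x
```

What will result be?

Step 1: x = 32.
Step 2: a(): x = 32 + 1 = 33.
Step 3: b(): x = 33 * 2 = 66.
Step 4: a(): x = 66 + 1 = 67

The answer is 67.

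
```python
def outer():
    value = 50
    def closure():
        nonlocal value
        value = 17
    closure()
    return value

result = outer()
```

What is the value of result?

Step 1: outer() sets value = 50.
Step 2: closure() uses nonlocal to reassign value = 17.
Step 3: result = 17

The answer is 17.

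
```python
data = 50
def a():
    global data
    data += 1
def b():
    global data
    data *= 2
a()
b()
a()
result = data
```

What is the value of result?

Step 1: data = 50.
Step 2: a(): data = 50 + 1 = 51.
Step 3: b(): data = 51 * 2 = 102.
Step 4: a(): data = 102 + 1 = 103

The answer is 103.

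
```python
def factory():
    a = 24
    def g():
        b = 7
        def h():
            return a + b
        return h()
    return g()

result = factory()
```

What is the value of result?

Step 1: factory() defines a = 24. g() defines b = 7.
Step 2: h() accesses both from enclosing scopes: a = 24, b = 7.
Step 3: result = 24 + 7 = 31

The answer is 31.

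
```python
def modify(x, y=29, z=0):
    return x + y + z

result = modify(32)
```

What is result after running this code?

Step 1: modify(32) uses defaults y = 29, z = 0.
Step 2: Returns 32 + 29 + 0 = 61.
Step 3: result = 61

The answer is 61.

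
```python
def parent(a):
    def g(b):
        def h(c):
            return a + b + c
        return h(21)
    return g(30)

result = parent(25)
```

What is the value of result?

Step 1: a = 25, b = 30, c = 21 across three nested scopes.
Step 2: h() accesses all three via LEGB rule.
Step 3: result = 25 + 30 + 21 = 76

The answer is 76.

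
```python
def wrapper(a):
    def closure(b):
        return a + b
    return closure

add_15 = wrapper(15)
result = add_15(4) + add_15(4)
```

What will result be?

Step 1: add_15 captures a = 15.
Step 2: add_15(4) = 15 + 4 = 19, called twice.
Step 3: result = 19 + 19 = 38

The answer is 38.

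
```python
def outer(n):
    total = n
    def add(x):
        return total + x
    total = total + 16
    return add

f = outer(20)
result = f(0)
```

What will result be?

Step 1: outer(20) sets total = 20, then total = 20 + 16 = 36.
Step 2: Closures capture by reference, so add sees total = 36.
Step 3: f(0) returns 36 + 0 = 36

The answer is 36.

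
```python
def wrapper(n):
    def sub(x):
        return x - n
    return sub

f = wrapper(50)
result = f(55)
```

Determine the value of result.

Step 1: wrapper(50) creates a closure capturing n = 50.
Step 2: f(55) computes 55 - 50 = 5.
Step 3: result = 5

The answer is 5.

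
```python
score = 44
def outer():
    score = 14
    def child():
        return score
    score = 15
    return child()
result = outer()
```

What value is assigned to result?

Step 1: outer() sets score = 14, then later score = 15.
Step 2: child() is called after score is reassigned to 15. Closures capture variables by reference, not by value.
Step 3: result = 15

The answer is 15.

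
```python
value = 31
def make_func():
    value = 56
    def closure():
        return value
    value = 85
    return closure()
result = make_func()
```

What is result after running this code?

Step 1: make_func() sets value = 56, then later value = 85.
Step 2: closure() is called after value is reassigned to 85. Closures capture variables by reference, not by value.
Step 3: result = 85

The answer is 85.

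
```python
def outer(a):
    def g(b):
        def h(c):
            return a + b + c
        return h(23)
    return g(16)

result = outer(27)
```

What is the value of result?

Step 1: a = 27, b = 16, c = 23 across three nested scopes.
Step 2: h() accesses all three via LEGB rule.
Step 3: result = 27 + 16 + 23 = 66

The answer is 66.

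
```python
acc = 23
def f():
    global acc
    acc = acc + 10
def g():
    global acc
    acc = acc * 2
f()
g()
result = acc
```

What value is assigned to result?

Step 1: acc = 23.
Step 2: f() adds 10: acc = 23 + 10 = 33.
Step 3: g() doubles: acc = 33 * 2 = 66.
Step 4: result = 66

The answer is 66.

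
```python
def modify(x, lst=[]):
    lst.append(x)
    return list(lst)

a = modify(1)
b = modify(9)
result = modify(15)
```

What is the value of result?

Step 1: Default list is shared. list() creates copies for return values.
Step 2: Internal list grows: [1] -> [1, 9] -> [1, 9, 15].
Step 3: result = [1, 9, 15]

The answer is [1, 9, 15].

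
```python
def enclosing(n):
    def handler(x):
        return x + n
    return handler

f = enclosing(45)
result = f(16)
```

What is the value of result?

Step 1: enclosing(45) creates a closure that captures n = 45.
Step 2: f(16) calls the closure with x = 16, returning 16 + 45 = 61.
Step 3: result = 61

The answer is 61.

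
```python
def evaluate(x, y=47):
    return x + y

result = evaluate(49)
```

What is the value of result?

Step 1: evaluate(49) uses default y = 47.
Step 2: Returns 49 + 47 = 96.
Step 3: result = 96

The answer is 96.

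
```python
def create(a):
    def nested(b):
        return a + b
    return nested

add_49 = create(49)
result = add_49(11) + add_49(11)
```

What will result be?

Step 1: add_49 captures a = 49.
Step 2: add_49(11) = 49 + 11 = 60, called twice.
Step 3: result = 60 + 60 = 120

The answer is 120.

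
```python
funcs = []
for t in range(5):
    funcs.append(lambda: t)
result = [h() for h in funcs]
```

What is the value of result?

Step 1: All 5 lambdas share the same variable t.
Step 2: After the loop, t = 4.
Step 3: Each call returns 4. result = [4, 4, 4, 4, 4]

The answer is [4, 4, 4, 4, 4].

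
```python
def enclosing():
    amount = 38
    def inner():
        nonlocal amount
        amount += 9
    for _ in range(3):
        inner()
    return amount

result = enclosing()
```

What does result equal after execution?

Step 1: amount = 38.
Step 2: inner() is called 3 times in a loop, each adding 9 via nonlocal.
Step 3: amount = 38 + 9 * 3 = 65

The answer is 65.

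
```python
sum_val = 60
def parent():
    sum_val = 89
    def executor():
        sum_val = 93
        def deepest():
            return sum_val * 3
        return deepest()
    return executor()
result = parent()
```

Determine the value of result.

Step 1: deepest() looks up sum_val through LEGB: not local, finds sum_val = 93 in enclosing executor().
Step 2: Returns 93 * 3 = 279.
Step 3: result = 279

The answer is 279.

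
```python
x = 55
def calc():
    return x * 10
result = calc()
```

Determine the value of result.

Step 1: x = 55 is defined globally.
Step 2: calc() looks up x from global scope = 55, then computes 55 * 10 = 550.
Step 3: result = 550

The answer is 550.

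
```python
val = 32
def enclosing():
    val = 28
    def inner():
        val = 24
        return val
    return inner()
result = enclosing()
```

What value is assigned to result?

Step 1: Three scopes define val: global (32), enclosing (28), inner (24).
Step 2: inner() has its own local val = 24, which shadows both enclosing and global.
Step 3: result = 24 (local wins in LEGB)

The answer is 24.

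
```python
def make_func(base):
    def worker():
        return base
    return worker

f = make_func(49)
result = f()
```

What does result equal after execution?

Step 1: make_func(49) creates closure capturing base = 49.
Step 2: f() returns the captured base = 49.
Step 3: result = 49

The answer is 49.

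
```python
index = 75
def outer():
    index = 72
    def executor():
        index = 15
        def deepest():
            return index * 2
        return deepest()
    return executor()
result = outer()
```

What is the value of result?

Step 1: deepest() looks up index through LEGB: not local, finds index = 15 in enclosing executor().
Step 2: Returns 15 * 2 = 30.
Step 3: result = 30

The answer is 30.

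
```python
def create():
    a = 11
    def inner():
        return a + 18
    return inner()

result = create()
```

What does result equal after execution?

Step 1: create() defines a = 11.
Step 2: inner() reads a = 11 from enclosing scope, returns 11 + 18 = 29.
Step 3: result = 29

The answer is 29.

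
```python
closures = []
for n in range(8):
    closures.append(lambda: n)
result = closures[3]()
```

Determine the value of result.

Step 1: The loop creates 8 lambdas, all referencing the same variable n.
Step 2: After the loop, n = 7 (final value).
Step 3: closures[3]() looks up n at call time and finds 7. This is the late binding gotcha. result = 7

The answer is 7.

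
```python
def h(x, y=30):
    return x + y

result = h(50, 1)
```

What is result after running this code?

Step 1: h(50, 1) overrides default y with 1.
Step 2: Returns 50 + 1 = 51.
Step 3: result = 51

The answer is 51.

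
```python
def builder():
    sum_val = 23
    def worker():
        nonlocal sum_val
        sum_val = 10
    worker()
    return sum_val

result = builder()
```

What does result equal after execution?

Step 1: builder() sets sum_val = 23.
Step 2: worker() uses nonlocal to reassign sum_val = 10.
Step 3: result = 10

The answer is 10.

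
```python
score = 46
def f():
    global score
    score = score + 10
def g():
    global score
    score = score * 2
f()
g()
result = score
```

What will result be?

Step 1: score = 46.
Step 2: f() adds 10: score = 46 + 10 = 56.
Step 3: g() doubles: score = 56 * 2 = 112.
Step 4: result = 112

The answer is 112.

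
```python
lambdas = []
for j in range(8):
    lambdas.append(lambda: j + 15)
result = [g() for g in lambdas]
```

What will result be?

Step 1: All lambdas capture j by reference. After the loop, j = 7.
Step 2: Each call returns 7 + 15 = 22.
Step 3: result = [22, 22, 22, 22, 22, 22, 22, 22]

The answer is [22, 22, 22, 22, 22, 22, 22, 22].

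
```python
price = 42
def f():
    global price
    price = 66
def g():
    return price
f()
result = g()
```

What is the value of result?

Step 1: price = 42.
Step 2: f() sets global price = 66.
Step 3: g() reads global price = 66. result = 66

The answer is 66.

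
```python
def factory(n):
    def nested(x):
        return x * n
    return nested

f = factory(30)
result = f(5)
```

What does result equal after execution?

Step 1: factory(30) creates a closure capturing n = 30.
Step 2: f(5) computes 5 * 30 = 150.
Step 3: result = 150

The answer is 150.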